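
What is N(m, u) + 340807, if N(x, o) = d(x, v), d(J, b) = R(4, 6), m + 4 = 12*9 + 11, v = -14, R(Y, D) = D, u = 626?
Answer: 340813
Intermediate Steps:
m = 115 (m = -4 + (12*9 + 11) = -4 + (108 + 11) = -4 + 119 = 115)
d(J, b) = 6
N(x, o) = 6
N(m, u) + 340807 = 6 + 340807 = 340813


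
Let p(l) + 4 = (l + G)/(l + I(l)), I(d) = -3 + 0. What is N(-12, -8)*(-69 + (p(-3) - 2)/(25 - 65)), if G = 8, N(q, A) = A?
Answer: 16519/30 ≈ 550.63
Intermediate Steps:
I(d) = -3
p(l) = -4 + (8 + l)/(-3 + l) (p(l) = -4 + (l + 8)/(l - 3) = -4 + (8 + l)/(-3 + l))
N(-12, -8)*(-69 + (p(-3) - 2)/(25 - 65)) = -8*(-69 + ((20 - 3*(-3))/(-3 - 3) - 2)/(25 - 65)) = -8*(-69 + ((20 + 9)/(-6) - 2)/(-40)) = -8*(-69 + (-⅙*29 - 2)*(-1/40)) = -8*(-69 + (-29/6 - 2)*(-1/40)) = -8*(-69 - 41/6*(-1/40)) = -8*(-69 + 41/240) = -8*(-16519/240) = 16519/30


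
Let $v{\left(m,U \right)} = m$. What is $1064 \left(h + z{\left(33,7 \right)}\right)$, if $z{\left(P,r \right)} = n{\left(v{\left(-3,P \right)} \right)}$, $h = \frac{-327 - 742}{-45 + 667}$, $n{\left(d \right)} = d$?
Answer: $- \frac{1561420}{311} \approx -5020.6$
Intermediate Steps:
$h = - \frac{1069}{622} \approx -1.7186$
$z{\left(P,r \right)} = -3$
$1064 \left(h + z{\left(33,7 \right)}\right) = 1064 \left(- \frac{1069}{622} - 3\right) = 1064 \left(- \frac{2935}{622}\right) = - \frac{1561420}{311}$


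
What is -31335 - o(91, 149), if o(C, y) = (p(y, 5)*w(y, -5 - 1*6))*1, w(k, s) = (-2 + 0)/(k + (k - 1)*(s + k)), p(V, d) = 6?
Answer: -644654943/20573 ≈ -31335.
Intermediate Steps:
w(k, s) = -2/(k + (-1 + k)*(k + s))
o(C, y) = -12/(11 + y² - 11*y) (o(C, y) = (6*(-2/(y² - (-5 - 1*6) + y*(-5 - 1*6))))*1 = (6*(-2/(y² - (-5 - 6) + y*(-5 - 6))))*1 = (6*(-2/(y² - 1*(-11) + y*(-11))))*1 = (6*(-2/(y² + 11 - 11*y)))*1 = (6*(-2/(11 + y² - 11*y)))*1 = -12/(11 + y² - 11*y)*1 = -12/(11 + y² - 11*y))
-31335 - o(91, 149) = -31335 - (-12)/(11 + 149² - 11*149) = -31335 - (-12)/(11 + 22201 - 1639) = -31335 - (-12)/20573 = -31335 - 1*(-12/20573) = -31335 + 12/20573 = -644654943/20573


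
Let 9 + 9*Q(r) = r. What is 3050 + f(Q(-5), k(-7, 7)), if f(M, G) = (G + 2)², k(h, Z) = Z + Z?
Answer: 3306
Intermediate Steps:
k(h, Z) = 2*Z
Q(r) = -1 + r/9
f(M, G) = (2 + G)²
3050 + f(Q(-5), k(-7, 7)) = 3050 + (2 + 2*7)² = 3050 + (2 + 14)² = 3050 + 16² = 3050 + 256 = 3306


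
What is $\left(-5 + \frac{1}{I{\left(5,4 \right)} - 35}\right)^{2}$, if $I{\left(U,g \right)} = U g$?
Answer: $\frac{5776}{225} \approx 25.671$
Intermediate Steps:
$\left(-5 + \frac{1}{I{\left(5,4 \right)} - 35}\right)^{2} = \left(-5 + \frac{1}{5 \cdot 4 - 35}\right)^{2} = \left(-5 + \frac{1}{20 - 35}\right)^{2} = \left(-5 + \frac{1}{-15}\right)^{2} = \left(-5 - \frac{1}{15}\right)^{2} = \left(- \frac{76}{15}\right)^{2} = \frac{5776}{225}$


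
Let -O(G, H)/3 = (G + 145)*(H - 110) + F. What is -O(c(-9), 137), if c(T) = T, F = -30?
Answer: 10926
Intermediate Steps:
O(G, H) = 90 - 3*(-110 + H)*(145 + G) (O(G, H) = -3*((G + 145)*(H - 110) - 30) = -3*((145 + G)*(-110 + H) - 30) = -3*((-110 + H)*(145 + G) - 30) = -3*(-30 + (-110 + H)*(145 + G)) = 90 - 3*(-110 + H)*(145 + G))
-O(c(-9), 137) = -(47940 - 435*137 + 330*(-9) - 3*(-9)*137) = -(47940 - 59595 - 2970 + 3699) = -1*(-10926) = 10926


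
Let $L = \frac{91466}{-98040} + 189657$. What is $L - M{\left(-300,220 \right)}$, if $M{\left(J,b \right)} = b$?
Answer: $\frac{488745053}{2580} \approx 1.8944 \cdot 10^{5}$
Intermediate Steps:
$L = \frac{489312653}{2580}$ ($L = 91466 \left(- \frac{1}{98040}\right) + 189657 = - \frac{2407}{2580} + 189657 = \frac{489312653}{2580} \approx 1.8966 \cdot 10^{5}$)
$L - M{\left(-300,220 \right)} = \frac{489312653}{2580} - 220 = \frac{488745053}{2580}$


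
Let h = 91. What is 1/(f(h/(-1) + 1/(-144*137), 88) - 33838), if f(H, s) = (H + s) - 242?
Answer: -19728/672389425 ≈ -2.9340e-5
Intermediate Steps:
f(H, s) = -242 + H + s
1/(f(h/(-1) + 1/(-144*137), 88) - 33838) = 1/((-242 + (91/(-1) + 1/(-144*137)) + 88) - 33838) = 1/((-242 + (91*(-1) - 1/144*1/137) + 88) - 33838) = 1/((-242 + (-91 - 1/19728) + 88) - 33838) = 1/((-242 - 1795249/19728 + 88) - 33838) = 1/(-4833361/19728 - 33838) = 1/(-672389425/19728) = -19728/672389425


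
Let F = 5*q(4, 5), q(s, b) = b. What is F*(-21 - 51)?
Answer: -1800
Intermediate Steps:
F = 25 (F = 5*5 = 25)
F*(-21 - 51) = 25*(-21 - 51) = 25*(-72) = -1800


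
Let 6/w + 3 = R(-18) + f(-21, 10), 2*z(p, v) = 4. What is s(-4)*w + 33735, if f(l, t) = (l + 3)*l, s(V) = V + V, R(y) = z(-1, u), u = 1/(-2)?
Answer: 12718047/377 ≈ 33735.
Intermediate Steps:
u = -1/2 ≈ -0.50000
z(p, v) = 2 (z(p, v) = (1/2)*4 = 2)
R(y) = 2
s(V) = 2*V
f(l, t) = l*(3 + l) (f(l, t) = (3 + l)*l = l*(3 + l))
w = 6/377 (w = 6/(-3 + (2 - 21*(3 - 21))) = 6/(-3 + (2 - 21*(-18))) = 6/(-3 + (2 + 378)) = 6/(-3 + 380) = 6/377 ≈ 0.015915)
s(-4)*w + 33735 = (2*(-4))*(6/377) + 33735 = -8*6/377 + 33735 = -48/377 + 33735 = 12718047/377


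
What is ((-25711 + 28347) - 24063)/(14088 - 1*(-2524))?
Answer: -21427/16612 ≈ -1.2899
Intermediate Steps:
((-25711 + 28347) - 24063)/(14088 - 1*(-2524)) = (2636 - 24063)/(14088 + 2524) = -21427/16612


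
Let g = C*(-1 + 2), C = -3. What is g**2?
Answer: 9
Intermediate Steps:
g = -3 (g = -3*(-1 + 2) = -3*1 = -3)
g**2 = (-3)**2 = 9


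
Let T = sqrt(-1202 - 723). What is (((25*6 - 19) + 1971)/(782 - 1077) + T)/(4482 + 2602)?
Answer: -1051/1044890 + 5*I*sqrt(77)/7084 ≈ -0.0010058 + 0.0061935*I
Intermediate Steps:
T = 5*I*sqrt(77) (T = sqrt(-1925) = 5*I*sqrt(77) ≈ 43.875*I)
(((25*6 - 19) + 1971)/(782 - 1077) + T)/(4482 + 2602) = (((25*6 - 19) + 1971)/(782 - 1077) + 5*I*sqrt(77))/(4482 + 2602) = (((150 - 19) + 1971)/(-295) + 5*I*sqrt(77))/7084 = ((131 + 1971)*(-1/295) + 5*I*sqrt(77))*(1/7084) = (2102*(-1/295) + 5*I*sqrt(77))*(1/7084) = (-2102/295 + 5*I*sqrt(77))*(1/7084) = -1051/1044890 + 5*I*sqrt(77)/7084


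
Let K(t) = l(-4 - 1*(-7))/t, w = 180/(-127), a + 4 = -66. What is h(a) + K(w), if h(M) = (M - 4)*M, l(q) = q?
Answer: 310673/60 ≈ 5177.9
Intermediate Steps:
a = -70 (a = -4 - 66 = -70)
h(M) = M*(-4 + M) (h(M) = (-4 + M)*M = M*(-4 + M))
w = -180/127 (w = 180*(-1/127) = -180/127 ≈ -1.4173)
K(t) = 3/t (K(t) = (-4 - 1*(-7))/t = (-4 + 7)/t = 3/t)
h(a) + K(w) = -70*(-4 - 70) + 3/(-180/127) = -70*(-74) + 3*(-127/180) = 5180 - 127/60 = 310673/60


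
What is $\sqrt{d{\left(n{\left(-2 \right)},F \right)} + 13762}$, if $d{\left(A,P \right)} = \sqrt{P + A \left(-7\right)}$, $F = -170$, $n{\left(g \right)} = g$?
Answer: $\sqrt{13762 + 2 i \sqrt{39}} \approx 117.31 + 0.0532 i$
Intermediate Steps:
$d{\left(A,P \right)} = \sqrt{P - 7 A}$
$\sqrt{d{\left(n{\left(-2 \right)},F \right)} + 13762} = \sqrt{\sqrt{-170 - -14} + 13762} = \sqrt{\sqrt{-170 + 14} + 13762} = \sqrt{\sqrt{-156} + 13762} = \sqrt{2 i \sqrt{39} + 13762} = \sqrt{13762 + 2 i \sqrt{39}}$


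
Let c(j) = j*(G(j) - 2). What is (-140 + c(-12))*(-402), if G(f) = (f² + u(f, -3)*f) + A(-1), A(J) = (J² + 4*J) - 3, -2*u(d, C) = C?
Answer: 625512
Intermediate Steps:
u(d, C) = -C/2
A(J) = -3 + J² + 4*J
G(f) = -6 + f² + 3*f/2 (G(f) = (f² + (-½*(-3))*f) + (-3 + (-1)² + 4*(-1)) = (f² + 3*f/2) + (-3 + 1 - 4) = (f² + 3*f/2) - 6 = -6 + f² + 3*f/2)
c(j) = j*(-8 + j² + 3*j/2) (c(j) = j*((-6 + j² + 3*j/2) - 2) = j*(-8 + j² + 3*j/2))
(-140 + c(-12))*(-402) = (-140 + (½)*(-12)*(-16 + 2*(-12)² + 3*(-12)))*(-402) = (-140 + (½)*(-12)*(-16 + 2*144 - 36))*(-402) = (-140 + (½)*(-12)*(-16 + 288 - 36))*(-402) = (-140 + (½)*(-12)*236)*(-402) = (-140 - 1416)*(-402) = -1556*(-402) = 625512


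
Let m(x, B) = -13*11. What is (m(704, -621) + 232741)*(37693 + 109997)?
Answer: 34352398620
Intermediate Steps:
m(x, B) = -143
(m(704, -621) + 232741)*(37693 + 109997) = (-143 + 232741)*(37693 + 109997) = 232598*147690 = 34352398620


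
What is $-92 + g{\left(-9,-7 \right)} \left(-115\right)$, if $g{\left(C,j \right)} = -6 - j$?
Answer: $-207$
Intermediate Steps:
$-92 + g{\left(-9,-7 \right)} \left(-115\right) = -92 + \left(-6 - -7\right) \left(-115\right) = -92 + \left(-6 + 7\right) \left(-115\right) = -92 + 1 \left(-115\right) = -92 - 115 = -207$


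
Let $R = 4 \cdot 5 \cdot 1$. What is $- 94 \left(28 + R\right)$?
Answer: $-4512$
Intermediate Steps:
$R = 20$ ($R = 20 \cdot 1 = 20$)
$- 94 \left(28 + R\right) = - 94 \left(28 + 20\right) = \left(-94\right) 48 = -4512$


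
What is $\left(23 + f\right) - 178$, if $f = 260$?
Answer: $105$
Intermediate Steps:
$\left(23 + f\right) - 178 = \left(23 + 260\right) - 178 = 283 - 178 = 105$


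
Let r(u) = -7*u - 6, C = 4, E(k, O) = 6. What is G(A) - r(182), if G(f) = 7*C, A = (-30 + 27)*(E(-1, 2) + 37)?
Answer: 1308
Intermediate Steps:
A = -129 (A = (-30 + 27)*(6 + 37) = -3*43 = -129)
G(f) = 28 (G(f) = 7*4 = 28)
r(u) = -6 - 7*u
G(A) - r(182) = 28 - (-6 - 7*182) = 28 - (-6 - 1274) = 28 - 1*(-1280) = 28 + 1280 = 1308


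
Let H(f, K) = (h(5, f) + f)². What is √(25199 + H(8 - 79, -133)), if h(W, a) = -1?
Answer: √30383 ≈ 174.31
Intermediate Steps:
H(f, K) = (-1 + f)²
√(25199 + H(8 - 79, -133)) = √(25199 + (-1 + (8 - 79))²) = √(25199 + (-1 - 71)²) = √(25199 + (-72)²) = √(25199 + 5184) = √30383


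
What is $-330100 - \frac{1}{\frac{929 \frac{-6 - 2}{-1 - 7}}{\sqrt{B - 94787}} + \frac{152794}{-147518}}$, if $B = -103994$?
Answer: $\frac{- 22619148841100 \sqrt{198781} + 5012973744127921 i}{- 15186272057 i + 68522111 \sqrt{198781}} \approx -3.301 \cdot 10^{5} - 0.38489 i$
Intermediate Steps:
$-330100 - \frac{1}{\frac{929 \frac{-6 - 2}{-1 - 7}}{\sqrt{B - 94787}} + \frac{152794}{-147518}} = -330100 - \frac{1}{\frac{929 \frac{-6 - 2}{-1 - 7}}{\sqrt{-103994 - 94787}} + \frac{152794}{-147518}} = -330100 - \frac{1}{\frac{929 \left(- \frac{8}{-8}\right)}{\sqrt{-198781}} + 152794 \left(- \frac{1}{147518}\right)} = -330100 - \frac{1}{\frac{929 \left(\left(-8\right) \left(- \frac{1}{8}\right)\right)}{i \sqrt{198781}} - \frac{76397}{73759}} = -330100 - \frac{1}{929 \cdot 1 \left(- \frac{i \sqrt{198781}}{198781}\right) - \frac{76397}{73759}} = -330100 - \frac{1}{929 \left(- \frac{i \sqrt{198781}}{198781}\right) - \frac{76397}{73759}} = -330100 - \frac{1}{- \frac{929 i \sqrt{198781}}{198781} - \frac{76397}{73759}} = -330100 - \frac{1}{- \frac{76397}{73759} - \frac{929 i \sqrt{198781}}{198781}}$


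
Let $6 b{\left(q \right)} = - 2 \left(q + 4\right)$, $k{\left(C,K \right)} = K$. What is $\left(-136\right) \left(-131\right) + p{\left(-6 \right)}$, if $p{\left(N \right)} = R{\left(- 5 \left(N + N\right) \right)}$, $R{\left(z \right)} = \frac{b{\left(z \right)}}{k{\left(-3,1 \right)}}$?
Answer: $\frac{53384}{3} \approx 17795.0$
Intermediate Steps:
$b{\left(q \right)} = - \frac{4}{3} - \frac{q}{3}$ ($b{\left(q \right)} = \frac{\left(-2\right) \left(q + 4\right)}{6} = \frac{\left(-2\right) \left(4 + q\right)}{6} = \frac{-8 - 2 q}{6} = - \frac{4}{3} - \frac{q}{3}$)
$R{\left(z \right)} = - \frac{4}{3} - \frac{z}{3}$ ($R{\left(z \right)} = \frac{- \frac{4}{3} - \frac{z}{3}}{1} = \left(- \frac{4}{3} - \frac{z}{3}\right) 1 = - \frac{4}{3} - \frac{z}{3}$)
$p{\left(N \right)} = - \frac{4}{3} + \frac{10 N}{3}$ ($p{\left(N \right)} = - \frac{4}{3} - \frac{\left(-5\right) \left(N + N\right)}{3} = - \frac{4}{3} - \frac{\left(-5\right) 2 N}{3} = - \frac{4}{3} - \frac{\left(-10\right) N}{3} = - \frac{4}{3} + \frac{10 N}{3}$)
$\left(-136\right) \left(-131\right) + p{\left(-6 \right)} = \left(-136\right) \left(-131\right) + \left(- \frac{4}{3} + \frac{10}{3} \left(-6\right)\right) = 17816 - \frac{64}{3} = \frac{53384}{3}$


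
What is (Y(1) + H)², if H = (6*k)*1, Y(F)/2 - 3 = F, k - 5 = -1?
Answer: 1024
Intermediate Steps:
k = 4 (k = 5 - 1 = 4)
Y(F) = 6 + 2*F
H = 24 (H = (6*4)*1 = 24*1 = 24)
(Y(1) + H)² = ((6 + 2*1) + 24)² = ((6 + 2) + 24)² = (8 + 24)² = 32² = 1024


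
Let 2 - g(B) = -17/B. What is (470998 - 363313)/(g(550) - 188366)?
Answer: -59226750/103600183 ≈ -0.57169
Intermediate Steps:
g(B) = 2 + 17/B (g(B) = 2 - (-17)/B = 2 + 17/B)
(470998 - 363313)/(g(550) - 188366) = (470998 - 363313)/((2 + 17/550) - 188366) = 107685/((2 + 17*(1/550)) - 188366) = 107685/((2 + 17/550) - 188366) = 107685/(1117/550 - 188366) = 107685/(-103600183/550) = 107685*(-550/103600183) = -59226750/103600183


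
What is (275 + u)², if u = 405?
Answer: 462400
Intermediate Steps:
(275 + u)² = (275 + 405)² = 680² = 462400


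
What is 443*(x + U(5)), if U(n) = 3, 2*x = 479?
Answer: 214855/2 ≈ 1.0743e+5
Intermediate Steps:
x = 479/2 (x = (½)*479 = 479/2 ≈ 239.50)
443*(x + U(5)) = 443*(479/2 + 3) = 443*(485/2) = 214855/2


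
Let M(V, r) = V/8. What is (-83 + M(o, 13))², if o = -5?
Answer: 447561/64 ≈ 6993.1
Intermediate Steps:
M(V, r) = V/8 (M(V, r) = V*(⅛) = V/8)
(-83 + M(o, 13))² = (-83 + (⅛)*(-5))² = (-83 - 5/8)² = (-669/8)² = 447561/64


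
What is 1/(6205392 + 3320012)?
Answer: 1/9525404 ≈ 1.0498e-7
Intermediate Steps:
1/(6205392 + 3320012) = 1/9525404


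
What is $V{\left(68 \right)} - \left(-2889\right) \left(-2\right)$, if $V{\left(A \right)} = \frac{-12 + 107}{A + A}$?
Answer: $- \frac{785713}{136} \approx -5777.3$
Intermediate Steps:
$V{\left(A \right)} = \frac{95}{2 A}$
$V{\left(68 \right)} - \left(-2889\right) \left(-2\right) = \frac{95}{2 \cdot 68} - \left(-2889\right) \left(-2\right) = \frac{95}{2} \cdot \frac{1}{68} - 5778 = \frac{95}{136} - 5778 = - \frac{785713}{136}$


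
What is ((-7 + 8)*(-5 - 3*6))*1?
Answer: -23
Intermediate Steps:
((-7 + 8)*(-5 - 3*6))*1 = (1*(-5 - 18))*1 = (1*(-23))*1 = -23*1 = -23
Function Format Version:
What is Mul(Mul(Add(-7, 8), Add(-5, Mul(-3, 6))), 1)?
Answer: -23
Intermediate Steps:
Mul(Mul(Add(-7, 8), Add(-5, Mul(-3, 6))), 1) = Mul(Mul(1, Add(-5, -18)), 1) = Mul(Mul(1, -23), 1) = Mul(-23, 1) = -23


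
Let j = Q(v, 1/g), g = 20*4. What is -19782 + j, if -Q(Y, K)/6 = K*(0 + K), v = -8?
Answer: -63302403/3200 ≈ -19782.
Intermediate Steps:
g = 80
Q(Y, K) = -6*K² (Q(Y, K) = -6*K*(0 + K) = -6*K*K = -6*K²)
j = -3/3200 (j = -6*(1/80)² = -6*1/6400 = -3/3200 ≈ -0.00093750)
-19782 + j = -19782 - 3/3200 = -63302403/3200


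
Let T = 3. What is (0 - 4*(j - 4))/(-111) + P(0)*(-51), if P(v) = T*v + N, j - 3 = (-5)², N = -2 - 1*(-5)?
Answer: -5629/37 ≈ -152.14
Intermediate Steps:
N = 3 (N = -2 + 5 = 3)
j = 28 (j = 3 + (-5)² = 3 + 25 = 28)
P(v) = 3 + 3*v (P(v) = 3*v + 3 = 3 + 3*v)
(0 - 4*(j - 4))/(-111) + P(0)*(-51) = (0 - 4*(28 - 4))/(-111) + (3 + 3*0)*(-51) = (0 - 4*24)*(-1/111) + (3 + 0)*(-51) = (0 - 96)*(-1/111) + 3*(-51) = -96*(-1/111) - 153 = 32/37 - 153 = -5629/37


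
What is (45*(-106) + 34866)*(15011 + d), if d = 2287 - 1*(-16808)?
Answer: 1026454176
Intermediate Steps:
d = 19095 (d = 2287 + 16808 = 19095)
(45*(-106) + 34866)*(15011 + d) = (45*(-106) + 34866)*(15011 + 19095) = (-4770 + 34866)*34106 = 30096*34106 = 1026454176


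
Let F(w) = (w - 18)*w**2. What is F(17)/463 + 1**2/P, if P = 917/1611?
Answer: 480880/424571 ≈ 1.1326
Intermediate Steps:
P = 917/1611 (P = 917*(1/1611) = 917/1611 ≈ 0.56921)
F(w) = w**2*(-18 + w) (F(w) = (-18 + w)*w**2 = w**2*(-18 + w))
F(17)/463 + 1**2/P = (17**2*(-18 + 17))/463 + 1**2/(917/1611) = (289*(-1))*(1/463) + 1*(1611/917) = -289*1/463 + 1611/917 = -289/463 + 1611/917 = 480880/424571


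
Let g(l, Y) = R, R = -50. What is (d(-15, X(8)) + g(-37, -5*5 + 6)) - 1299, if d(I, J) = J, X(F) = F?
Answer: -1341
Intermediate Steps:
g(l, Y) = -50
(d(-15, X(8)) + g(-37, -5*5 + 6)) - 1299 = (8 - 50) - 1299 = -42 - 1299 = -1341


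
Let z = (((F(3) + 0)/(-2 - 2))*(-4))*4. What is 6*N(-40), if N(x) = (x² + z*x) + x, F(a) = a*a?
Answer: 720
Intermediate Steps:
F(a) = a²
z = 36 (z = (((3² + 0)/(-2 - 2))*(-4))*4 = (((9 + 0)/(-4))*(-4))*4 = ((9*(-¼))*(-4))*4 = -9/4*(-4)*4 = 9*4 = 36)
N(x) = x² + 37*x (N(x) = (x² + 36*x) + x = x² + 37*x)
6*N(-40) = 6*(-40*(37 - 40)) = 6*(-40*(-3)) = 6*120 = 720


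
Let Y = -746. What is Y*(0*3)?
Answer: 0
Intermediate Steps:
Y*(0*3) = -0*3 = -746*0 = 0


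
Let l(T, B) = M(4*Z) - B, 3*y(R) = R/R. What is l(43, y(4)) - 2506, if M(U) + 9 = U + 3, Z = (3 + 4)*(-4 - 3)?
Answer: -8125/3 ≈ -2708.3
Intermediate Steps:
Z = -49 (Z = 7*(-7) = -49)
y(R) = 1/3 (y(R) = (R/R)/3 = (1/3)*1 = 1/3)
M(U) = -6 + U (M(U) = -9 + (U + 3) = -9 + (3 + U) = -6 + U)
l(T, B) = -202 - B (l(T, B) = (-6 + 4*(-49)) - B = (-6 - 196) - B = -202 - B)
l(43, y(4)) - 2506 = (-202 - 1*1/3) - 2506 = (-202 - 1/3) - 2506 = -607/3 - 2506 = -8125/3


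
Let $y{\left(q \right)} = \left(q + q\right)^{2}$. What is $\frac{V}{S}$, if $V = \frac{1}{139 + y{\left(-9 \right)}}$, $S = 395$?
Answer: $\frac{1}{182885} \approx 5.4679 \cdot 10^{-6}$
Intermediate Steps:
$y{\left(q \right)} = 4 q^{2}$ ($y{\left(q \right)} = \left(2 q\right)^{2} = 4 q^{2}$)
$V = \frac{1}{463}$ ($V = \frac{1}{139 + 4 \left(-9\right)^{2}} = \frac{1}{139 + 4 \cdot 81} = \frac{1}{139 + 324} = \frac{1}{463} \approx 0.0021598$)
$\frac{V}{S} = \frac{1}{463 \cdot 395} = \frac{1}{463} \cdot \frac{1}{395} = \frac{1}{182885}$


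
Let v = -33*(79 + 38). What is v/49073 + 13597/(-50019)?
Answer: -860368940/2454582387 ≈ -0.35052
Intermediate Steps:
v = -3861 (v = -33*117 = -3861)
v/49073 + 13597/(-50019) = -3861/49073 + 13597/(-50019) = -3861*1/49073 + 13597*(-1/50019) = -3861/49073 - 13597/50019 = -860368940/2454582387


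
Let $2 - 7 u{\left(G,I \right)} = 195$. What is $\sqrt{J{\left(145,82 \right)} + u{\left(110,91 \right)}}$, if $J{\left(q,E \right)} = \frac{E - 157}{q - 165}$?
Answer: $\frac{i \sqrt{4669}}{14} \approx 4.8807 i$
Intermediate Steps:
$J{\left(q,E \right)} = \frac{-157 + E}{-165 + q}$
$u{\left(G,I \right)} = - \frac{193}{7}$ ($u{\left(G,I \right)} = \frac{2}{7} - \frac{195}{7} = - \frac{193}{7}$)
$\sqrt{J{\left(145,82 \right)} + u{\left(110,91 \right)}} = \sqrt{\frac{-157 + 82}{-165 + 145} - \frac{193}{7}} = \sqrt{\frac{1}{-20} \left(-75\right) - \frac{193}{7}} = \sqrt{\left(- \frac{1}{20}\right) \left(-75\right) - \frac{193}{7}} = \sqrt{\frac{15}{4} - \frac{193}{7}} = \sqrt{- \frac{667}{28}} = \frac{i \sqrt{4669}}{14}$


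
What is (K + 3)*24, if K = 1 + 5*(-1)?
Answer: -24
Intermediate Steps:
K = -4 (K = 1 - 5 = -4)
(K + 3)*24 = (-4 + 3)*24 = -1*24 = -24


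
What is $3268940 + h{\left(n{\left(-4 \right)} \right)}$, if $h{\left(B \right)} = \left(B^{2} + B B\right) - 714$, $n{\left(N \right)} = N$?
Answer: $3268258$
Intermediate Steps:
$h{\left(B \right)} = -714 + 2 B^{2}$ ($h{\left(B \right)} = \left(B^{2} + B^{2}\right) - 714 = 2 B^{2} - 714 = -714 + 2 B^{2}$)
$3268940 + h{\left(n{\left(-4 \right)} \right)} = 3268940 - \left(714 - 2 \left(-4\right)^{2}\right) = 3268940 + \left(-714 + 2 \cdot 16\right) = 3268940 + \left(-714 + 32\right) = 3268940 - 682 = 3268258$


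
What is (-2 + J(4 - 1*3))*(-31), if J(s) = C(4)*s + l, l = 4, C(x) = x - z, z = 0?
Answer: -186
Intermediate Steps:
C(x) = x (C(x) = x - 1*0 = x + 0 = x)
J(s) = 4 + 4*s (J(s) = 4*s + 4 = 4 + 4*s)
(-2 + J(4 - 1*3))*(-31) = (-2 + (4 + 4*(4 - 1*3)))*(-31) = (-2 + (4 + 4*(4 - 3)))*(-31) = (-2 + (4 + 4*1))*(-31) = (-2 + (4 + 4))*(-31) = (-2 + 8)*(-31) = 6*(-31) = -186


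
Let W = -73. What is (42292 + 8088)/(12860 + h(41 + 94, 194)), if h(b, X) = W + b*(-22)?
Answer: 50380/9817 ≈ 5.1319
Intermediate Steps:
h(b, X) = -73 - 22*b (h(b, X) = -73 + b*(-22) = -73 - 22*b)
(42292 + 8088)/(12860 + h(41 + 94, 194)) = (42292 + 8088)/(12860 + (-73 - 22*(41 + 94))) = 50380/(12860 + (-73 - 22*135)) = 50380/(12860 + (-73 - 2970)) = 50380/(12860 - 3043) = 50380/9817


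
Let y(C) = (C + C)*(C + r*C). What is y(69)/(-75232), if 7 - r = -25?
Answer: -157113/37616 ≈ -4.1768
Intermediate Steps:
r = 32 (r = 7 - 1*(-25) = 7 + 25 = 32)
y(C) = 66*C**2 (y(C) = (C + C)*(C + 32*C) = (2*C)*(33*C) = 66*C**2)
y(69)/(-75232) = (66*69**2)/(-75232) = (66*4761)*(-1/75232) = 314226*(-1/75232) = -157113/37616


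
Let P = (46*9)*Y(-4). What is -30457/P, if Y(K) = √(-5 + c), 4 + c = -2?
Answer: 30457*I*√11/4554 ≈ 22.181*I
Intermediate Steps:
c = -6 (c = -4 - 2 = -6)
Y(K) = I*√11 (Y(K) = √(-5 - 6) = √(-11) = I*√11)
P = 414*I*√11 (P = (46*9)*(I*√11) = 414*(I*√11) = 414*I*√11 ≈ 1373.1*I)
-30457/P = -30457*(-I*√11/4554) = -(-30457)*I*√11/4554 = 30457*I*√11/4554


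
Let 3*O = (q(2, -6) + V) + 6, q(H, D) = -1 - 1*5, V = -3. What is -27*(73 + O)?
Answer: -1944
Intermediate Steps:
q(H, D) = -6 (q(H, D) = -1 - 5 = -6)
O = -1 (O = ((-6 - 3) + 6)/3 = (-9 + 6)/3 = (⅓)*(-3) = -1)
-27*(73 + O) = -27*(73 - 1) = -27*72 = -1944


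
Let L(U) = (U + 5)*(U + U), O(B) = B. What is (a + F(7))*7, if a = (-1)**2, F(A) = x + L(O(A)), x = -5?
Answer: 1148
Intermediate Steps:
L(U) = 2*U*(5 + U) (L(U) = (5 + U)*(2*U) = 2*U*(5 + U))
F(A) = -5 + 2*A*(5 + A)
a = 1
(a + F(7))*7 = (1 + (-5 + 2*7*(5 + 7)))*7 = (1 + (-5 + 2*7*12))*7 = (1 + (-5 + 168))*7 = (1 + 163)*7 = 164*7 = 1148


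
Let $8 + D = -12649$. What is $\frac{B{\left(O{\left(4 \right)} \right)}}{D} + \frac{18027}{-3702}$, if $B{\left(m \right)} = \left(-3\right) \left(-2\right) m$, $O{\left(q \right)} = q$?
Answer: $- \frac{25361843}{5206246} \approx -4.8714$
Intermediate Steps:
$D = -12657$ ($D = -8 - 12649 = -12657$)
$B{\left(m \right)} = 6 m$
$\frac{B{\left(O{\left(4 \right)} \right)}}{D} + \frac{18027}{-3702} = \frac{6 \cdot 4}{-12657} + \frac{18027}{-3702} = 24 \left(- \frac{1}{12657}\right) + 18027 \left(- \frac{1}{3702}\right) = - \frac{8}{4219} - \frac{6009}{1234} = - \frac{25361843}{5206246}$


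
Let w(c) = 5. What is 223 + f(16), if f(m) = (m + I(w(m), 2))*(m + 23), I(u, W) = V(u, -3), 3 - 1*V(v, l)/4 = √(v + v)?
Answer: 1315 - 156*√10 ≈ 821.68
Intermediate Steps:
V(v, l) = 12 - 4*√2*√v (V(v, l) = 12 - 4*√(v + v) = 12 - 4*√2*√v)
I(u, W) = 12 - 4*√2*√u
f(m) = (23 + m)*(12 + m - 4*√10) (f(m) = (m + (12 - 4*√2*√5))*(m + 23) = (m + (12 - 4*√10))*(23 + m) = (12 + m - 4*√10)*(23 + m) = (23 + m)*(12 + m - 4*√10))
223 + f(16) = 223 + (276 + 16² - 92*√10 + 35*16 - 4*16*√10) = 223 + (276 + 256 - 92*√10 + 560 - 64*√10) = 223 + (1092 - 156*√10) = 1315 - 156*√10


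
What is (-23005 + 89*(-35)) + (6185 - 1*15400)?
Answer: -35335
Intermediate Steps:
(-23005 + 89*(-35)) + (6185 - 1*15400) = (-23005 - 3115) + (6185 - 15400) = -26120 - 9215 = -35335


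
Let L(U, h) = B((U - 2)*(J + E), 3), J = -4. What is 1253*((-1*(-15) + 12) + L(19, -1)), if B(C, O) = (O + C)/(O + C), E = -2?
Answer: 35084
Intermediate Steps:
B(C, O) = 1 (B(C, O) = (C + O)/(C + O) = 1)
L(U, h) = 1
1253*((-1*(-15) + 12) + L(19, -1)) = 1253*((-1*(-15) + 12) + 1) = 1253*((15 + 12) + 1) = 1253*(27 + 1) = 1253*28 = 35084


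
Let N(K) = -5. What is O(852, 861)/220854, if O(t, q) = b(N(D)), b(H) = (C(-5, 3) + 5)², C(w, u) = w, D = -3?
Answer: 0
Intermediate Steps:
b(H) = 0 (b(H) = (-5 + 5)² = 0² = 0)
O(t, q) = 0
O(852, 861)/220854 = 0/220854 = 0*(1/220854) = 0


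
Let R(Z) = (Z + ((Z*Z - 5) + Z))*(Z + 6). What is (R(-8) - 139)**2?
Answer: 50625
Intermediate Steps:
R(Z) = (6 + Z)*(-5 + Z**2 + 2*Z) (R(Z) = (Z + ((Z**2 - 5) + Z))*(6 + Z) = (Z + ((-5 + Z**2) + Z))*(6 + Z) = (Z + (-5 + Z + Z**2))*(6 + Z) = (-5 + Z**2 + 2*Z)*(6 + Z) = (6 + Z)*(-5 + Z**2 + 2*Z))
(R(-8) - 139)**2 = ((-30 + (-8)**3 + 7*(-8) + 8*(-8)**2) - 139)**2 = ((-30 - 512 - 56 + 8*64) - 139)**2 = ((-30 - 512 - 56 + 512) - 139)**2 = (-86 - 139)**2 = (-225)**2 = 50625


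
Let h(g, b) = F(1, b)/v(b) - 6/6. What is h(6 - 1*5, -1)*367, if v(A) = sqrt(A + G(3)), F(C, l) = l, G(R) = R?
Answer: -367 - 367*sqrt(2)/2 ≈ -626.51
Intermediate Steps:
v(A) = sqrt(3 + A) (v(A) = sqrt(A + 3) = sqrt(3 + A))
h(g, b) = -1 + b/sqrt(3 + b) (h(g, b) = b/(sqrt(3 + b)) - 6/6 = b/sqrt(3 + b) - 6*1/6 = b/sqrt(3 + b) - 1 = -1 + b/sqrt(3 + b))
h(6 - 1*5, -1)*367 = (-1 - 1/sqrt(3 - 1))*367 = (-1 - 1/sqrt(2))*367 = (-1 - sqrt(2)/2)*367 = -367 - 367*sqrt(2)/2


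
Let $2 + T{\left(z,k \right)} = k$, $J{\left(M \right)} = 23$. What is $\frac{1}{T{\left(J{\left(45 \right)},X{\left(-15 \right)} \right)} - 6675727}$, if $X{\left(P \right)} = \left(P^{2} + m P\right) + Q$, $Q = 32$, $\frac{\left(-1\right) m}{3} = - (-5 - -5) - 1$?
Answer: $- \frac{1}{6675517} \approx -1.498 \cdot 10^{-7}$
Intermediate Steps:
$m = 3$ ($m = - 3 \left(- (-5 - -5) - 1\right) = - 3 \left(- (-5 + 5) - 1\right) = - 3 \left(\left(-1\right) 0 - 1\right) = - 3 \left(0 - 1\right) = \left(-3\right) \left(-1\right) = 3$)
$X{\left(P \right)} = 32 + P^{2} + 3 P$ ($X{\left(P \right)} = \left(P^{2} + 3 P\right) + 32 = 32 + P^{2} + 3 P$)
$T{\left(z,k \right)} = -2 + k$
$\frac{1}{T{\left(J{\left(45 \right)},X{\left(-15 \right)} \right)} - 6675727} = \frac{1}{\left(-2 + \left(32 + \left(-15\right)^{2} + 3 \left(-15\right)\right)\right) - 6675727} = \frac{1}{\left(-2 + \left(32 + 225 - 45\right)\right) - 6675727} = \frac{1}{\left(-2 + 212\right) - 6675727} = \frac{1}{210 - 6675727} = \frac{1}{-6675517} = - \frac{1}{6675517}$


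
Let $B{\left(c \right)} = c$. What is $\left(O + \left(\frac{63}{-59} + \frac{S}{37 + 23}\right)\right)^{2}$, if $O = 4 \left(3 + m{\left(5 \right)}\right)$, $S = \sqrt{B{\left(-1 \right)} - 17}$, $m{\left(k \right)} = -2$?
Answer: $\frac{5982319}{696200} + \frac{173 i \sqrt{2}}{590} \approx 8.5928 + 0.41468 i$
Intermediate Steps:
$S = 3 i \sqrt{2}$ ($S = \sqrt{-1 - 17} = \sqrt{-18} = 3 i \sqrt{2} \approx 4.2426 i$)
$O = 4$ ($O = 4 \left(3 - 2\right) = 4 \cdot 1 = 4$)
$\left(O + \left(\frac{63}{-59} + \frac{S}{37 + 23}\right)\right)^{2} = \left(4 + \left(\frac{63}{-59} + \frac{3 i \sqrt{2}}{37 + 23}\right)\right)^{2} = \left(4 + \left(63 \left(- \frac{1}{59}\right) + \frac{3 i \sqrt{2}}{60}\right)\right)^{2} = \left(4 - \left(\frac{63}{59} - 3 i \sqrt{2} \cdot \frac{1}{60}\right)\right)^{2} = \left(4 - \left(\frac{63}{59} - \frac{i \sqrt{2}}{20}\right)\right)^{2} = \left(\frac{173}{59} + \frac{i \sqrt{2}}{20}\right)^{2}$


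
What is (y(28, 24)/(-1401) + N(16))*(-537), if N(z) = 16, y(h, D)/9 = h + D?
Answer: -3928692/467 ≈ -8412.6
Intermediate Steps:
y(h, D) = 9*D + 9*h (y(h, D) = 9*(h + D) = 9*(D + h) = 9*D + 9*h)
(y(28, 24)/(-1401) + N(16))*(-537) = ((9*24 + 9*28)/(-1401) + 16)*(-537) = ((216 + 252)*(-1/1401) + 16)*(-537) = (468*(-1/1401) + 16)*(-537) = (-156/467 + 16)*(-537) = (7316/467)*(-537) = -3928692/467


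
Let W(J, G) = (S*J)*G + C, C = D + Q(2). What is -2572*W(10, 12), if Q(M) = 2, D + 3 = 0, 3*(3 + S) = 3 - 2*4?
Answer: 1442892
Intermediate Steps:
S = -14/3 (S = -3 + (3 - 2*4)/3 = -3 + (3 - 8)/3 = -3 + (⅓)*(-5) = -3 - 5/3 = -14/3 ≈ -4.6667)
D = -3 (D = -3 + 0 = -3)
C = -1 (C = -3 + 2 = -1)
W(J, G) = -1 - 14*G*J/3 (W(J, G) = (-14*J/3)*G - 1 = -14*G*J/3 - 1 = -1 - 14*G*J/3)
-2572*W(10, 12) = -2572*(-1 - 14/3*12*10) = -2572*(-1 - 560) = -2572*(-561) = -1*(-1442892) = 1442892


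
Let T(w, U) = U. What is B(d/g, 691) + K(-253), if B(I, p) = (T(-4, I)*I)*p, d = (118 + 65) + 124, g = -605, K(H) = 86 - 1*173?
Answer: 33281884/366025 ≈ 90.928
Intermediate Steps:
K(H) = -87 (K(H) = 86 - 173 = -87)
d = 307 (d = 183 + 124 = 307)
B(I, p) = p*I**2 (B(I, p) = (I*I)*p = I**2*p = p*I**2)
B(d/g, 691) + K(-253) = 691*(307/(-605))**2 - 87 = 691*(307*(-1/605))**2 - 87 = 691*(-307/605)**2 - 87 = 691*(94249/366025) - 87 = 65126059/366025 - 87 = 33281884/366025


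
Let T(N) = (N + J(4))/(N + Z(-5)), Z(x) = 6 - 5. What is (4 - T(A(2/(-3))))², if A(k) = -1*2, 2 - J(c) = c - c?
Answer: 16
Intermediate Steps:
J(c) = 2 (J(c) = 2 - (c - c) = 2 - 1*0 = 2 + 0 = 2)
Z(x) = 1
A(k) = -2
T(N) = (2 + N)/(1 + N) (T(N) = (N + 2)/(N + 1) = (2 + N)/(1 + N))
(4 - T(A(2/(-3))))² = (4 - (2 - 2)/(1 - 2))² = (4 - 0/(-1))² = (4 - (-1)*0)² = (4 - 1*0)² = (4 + 0)² = 4² = 16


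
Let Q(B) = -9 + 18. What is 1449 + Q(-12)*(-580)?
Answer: -3771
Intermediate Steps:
Q(B) = 9
1449 + Q(-12)*(-580) = 1449 + 9*(-580) = 1449 - 5220 = -3771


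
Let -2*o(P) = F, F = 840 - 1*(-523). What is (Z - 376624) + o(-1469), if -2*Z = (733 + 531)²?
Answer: -2352307/2 ≈ -1.1762e+6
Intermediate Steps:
Z = -798848 (Z = -(733 + 531)²/2 = -½*1264² = -½*1597696 = -798848)
F = 1363 (F = 840 + 523 = 1363)
o(P) = -1363/2 (o(P) = -½*1363 = -1363/2)
(Z - 376624) + o(-1469) = (-798848 - 376624) - 1363/2 = -1175472 - 1363/2 = -2352307/2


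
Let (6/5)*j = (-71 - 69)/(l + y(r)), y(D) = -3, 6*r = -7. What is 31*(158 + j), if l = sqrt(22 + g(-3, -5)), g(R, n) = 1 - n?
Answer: 82212/19 - 21700*sqrt(7)/57 ≈ 3319.7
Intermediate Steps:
r = -7/6 (r = (1/6)*(-7) = -7/6 ≈ -1.1667)
l = 2*sqrt(7) (l = sqrt(22 + (1 - 1*(-5))) = sqrt(22 + (1 + 5)) = sqrt(22 + 6) = sqrt(28) = 2*sqrt(7) ≈ 5.2915)
j = -350/(3*(-3 + 2*sqrt(7))) (j = 5*((-71 - 69)/(2*sqrt(7) - 3))/6 = 5*(-140/(-3 + 2*sqrt(7)))/6 = -350/(3*(-3 + 2*sqrt(7))) ≈ -50.913)
31*(158 + j) = 31*(158 + (-350/19 - 700*sqrt(7)/57)) = 31*(2652/19 - 700*sqrt(7)/57) = 82212/19 - 21700*sqrt(7)/57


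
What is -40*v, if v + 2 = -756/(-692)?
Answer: 6280/173 ≈ 36.301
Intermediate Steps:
v = -157/173 (v = -2 - 756/(-692) = -2 - 756*(-1/692) = -2 + 189/173 = -157/173 ≈ -0.90751)
-40*v = -40*(-157/173) = 6280/173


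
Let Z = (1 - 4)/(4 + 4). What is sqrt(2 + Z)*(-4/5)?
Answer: -sqrt(26)/5 ≈ -1.0198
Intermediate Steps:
Z = -3/8 ≈ -0.37500
sqrt(2 + Z)*(-4/5) = sqrt(2 - 3/8)*(-4/5) = sqrt(13/8)*(-4*1/5) = (sqrt(26)/4)*(-4/5) = -sqrt(26)/5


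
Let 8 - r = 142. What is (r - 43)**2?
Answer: 31329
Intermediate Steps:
r = -134 (r = 8 - 1*142 = 8 - 142 = -134)
(r - 43)**2 = (-134 - 43)**2 = (-177)**2 = 31329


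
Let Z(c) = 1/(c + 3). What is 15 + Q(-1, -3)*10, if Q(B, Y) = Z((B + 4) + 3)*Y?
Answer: 35/3 ≈ 11.667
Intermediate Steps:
Z(c) = 1/(3 + c)
Q(B, Y) = Y/(10 + B) (Q(B, Y) = Y/(3 + ((B + 4) + 3)) = Y/(3 + ((4 + B) + 3)) = Y/(3 + (7 + B)) = Y/(10 + B))
15 + Q(-1, -3)*10 = 15 - 3/(10 - 1)*10 = 15 - 3/9*10 = 15 - 3*⅑*10 = 15 - ⅓*10 = 15 - 10/3 = 35/3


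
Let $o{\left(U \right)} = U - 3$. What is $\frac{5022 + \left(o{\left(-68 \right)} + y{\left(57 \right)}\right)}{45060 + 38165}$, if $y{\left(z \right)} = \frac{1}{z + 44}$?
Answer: $\frac{500052}{8405725} \approx 0.059489$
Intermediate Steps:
$o{\left(U \right)} = -3 + U$ ($o{\left(U \right)} = U - 3 = -3 + U$)
$y{\left(z \right)} = \frac{1}{44 + z}$
$\frac{5022 + \left(o{\left(-68 \right)} + y{\left(57 \right)}\right)}{45060 + 38165} = \frac{5022 + \left(\left(-3 - 68\right) + \frac{1}{44 + 57}\right)}{45060 + 38165} = \frac{5022 - \left(71 - \frac{1}{101}\right)}{83225} = \left(5022 + \left(-71 + \frac{1}{101}\right)\right) \frac{1}{83225} = \left(5022 - \frac{7170}{101}\right) \frac{1}{83225} = \frac{500052}{101} \cdot \frac{1}{83225} = \frac{500052}{8405725}$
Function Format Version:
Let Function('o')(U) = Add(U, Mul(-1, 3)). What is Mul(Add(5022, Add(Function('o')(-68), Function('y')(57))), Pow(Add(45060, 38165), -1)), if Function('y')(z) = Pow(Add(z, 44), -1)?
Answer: Rational(500052, 8405725) ≈ 0.059489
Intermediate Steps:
Function('o')(U) = Add(-3, U) (Function('o')(U) = Add(U, -3) = Add(-3, U))
Function('y')(z) = Pow(Add(44, z), -1)
Mul(Add(5022, Add(Function('o')(-68), Function('y')(57))), Pow(Add(45060, 38165), -1)) = Mul(Add(5022, Add(Add(-3, -68), Pow(Add(44, 57), -1))), Pow(Add(45060, 38165), -1)) = Mul(Add(5022, Add(-71, Pow(101, -1))), Pow(83225, -1)) = Mul(Add(5022, Add(-71, Rational(1, 101))), Rational(1, 83225)) = Mul(Add(5022, Rational(-7170, 101)), Rational(1, 83225)) = Mul(Rational(500052, 101), Rational(1, 83225)) = Rational(500052, 8405725)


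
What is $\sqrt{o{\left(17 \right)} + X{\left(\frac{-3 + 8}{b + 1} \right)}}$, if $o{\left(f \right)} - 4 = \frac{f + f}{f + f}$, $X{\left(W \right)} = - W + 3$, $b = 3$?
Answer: $\frac{3 \sqrt{3}}{2} \approx 2.5981$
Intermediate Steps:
$X{\left(W \right)} = 3 - W$
$o{\left(f \right)} = 5$ ($o{\left(f \right)} = 4 + \frac{f + f}{f + f} = 4 + \frac{2 f}{2 f} = 4 + 2 f \frac{1}{2 f} = 4 + 1 = 5$)
$\sqrt{o{\left(17 \right)} + X{\left(\frac{-3 + 8}{b + 1} \right)}} = \sqrt{5 + \left(3 - \frac{-3 + 8}{3 + 1}\right)} = \sqrt{5 + \left(3 - \frac{5}{4}\right)} = \sqrt{5 + \frac{7}{4}} = \sqrt{\frac{27}{4}} = \frac{3 \sqrt{3}}{2}$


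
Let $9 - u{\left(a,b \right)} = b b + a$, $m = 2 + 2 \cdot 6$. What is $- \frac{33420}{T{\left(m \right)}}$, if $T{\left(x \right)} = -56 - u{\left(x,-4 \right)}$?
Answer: $\frac{6684}{7} \approx 954.86$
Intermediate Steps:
$m = 14$ ($m = 2 + 12 = 14$)
$u{\left(a,b \right)} = 9 - a - b^{2}$ ($u{\left(a,b \right)} = 9 - \left(b b + a\right) = 9 - \left(b^{2} + a\right) = 9 - \left(a + b^{2}\right) = 9 - a - b^{2}$)
$T{\left(x \right)} = -49 + x$ ($T{\left(x \right)} = -56 - \left(9 - x - \left(-4\right)^{2}\right) = -56 - \left(9 - x - 16\right) = -56 - \left(-7 - x\right) = -56 + \left(7 + x\right) = -49 + x$)
$- \frac{33420}{T{\left(m \right)}} = - \frac{33420}{-49 + 14} = - \frac{33420}{-35} = \left(-33420\right) \left(- \frac{1}{35}\right) = \frac{6684}{7}$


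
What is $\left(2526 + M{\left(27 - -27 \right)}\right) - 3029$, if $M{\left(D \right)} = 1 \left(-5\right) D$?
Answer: $-773$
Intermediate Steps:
$M{\left(D \right)} = - 5 D$
$\left(2526 + M{\left(27 - -27 \right)}\right) - 3029 = \left(2526 - 5 \left(27 - -27\right)\right) - 3029 = \left(2526 - 5 \left(27 + 27\right)\right) - 3029 = \left(2526 - 270\right) - 3029 = 2256 - 3029 = -773$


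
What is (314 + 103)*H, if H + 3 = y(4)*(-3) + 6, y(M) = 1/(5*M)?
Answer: 23769/20 ≈ 1188.4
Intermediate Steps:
y(M) = 1/(5*M)
H = 57/20 (H = -3 + (((⅕)/4)*(-3) + 6) = -3 + (((⅕)*(¼))*(-3) + 6) = -3 + ((1/20)*(-3) + 6) = -3 + (-3/20 + 6) = -3 + 117/20 = 57/20 ≈ 2.8500)
(314 + 103)*H = (314 + 103)*(57/20) = 417*(57/20) = 23769/20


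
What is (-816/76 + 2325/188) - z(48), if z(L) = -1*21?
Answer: 80835/3572 ≈ 22.630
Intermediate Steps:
z(L) = -21
(-816/76 + 2325/188) - z(48) = (-816/76 + 2325/188) - 1*(-21) = (-816*1/76 + 2325*(1/188)) + 21 = (-204/19 + 2325/188) + 21 = 5823/3572 + 21 = 80835/3572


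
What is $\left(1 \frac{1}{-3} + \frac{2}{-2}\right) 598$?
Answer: $- \frac{2392}{3} \approx -797.33$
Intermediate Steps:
$\left(1 \frac{1}{-3} + \frac{2}{-2}\right) 598 = \left(1 \left(- \frac{1}{3}\right) + 2 \left(- \frac{1}{2}\right)\right) 598 = \left(- \frac{1}{3} - 1\right) 598 = \left(- \frac{4}{3}\right) 598 = - \frac{2392}{3}$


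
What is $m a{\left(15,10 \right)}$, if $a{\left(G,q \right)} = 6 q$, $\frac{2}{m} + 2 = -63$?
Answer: $- \frac{24}{13} \approx -1.8462$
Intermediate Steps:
$m = - \frac{2}{65}$ ($m = \frac{2}{-2 - 63} = \frac{2}{-65} = 2 \left(- \frac{1}{65}\right) = - \frac{2}{65} \approx -0.030769$)
$m a{\left(15,10 \right)} = - \frac{2 \cdot 6 \cdot 10}{65} = \left(- \frac{2}{65}\right) 60 = - \frac{24}{13}$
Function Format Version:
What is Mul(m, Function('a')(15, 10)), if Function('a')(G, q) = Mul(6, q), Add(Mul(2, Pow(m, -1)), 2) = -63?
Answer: Rational(-24, 13) ≈ -1.8462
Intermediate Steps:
m = Rational(-2, 65) (m = Mul(2, Pow(Add(-2, -63), -1)) = Mul(2, Pow(-65, -1)) = Mul(2, Rational(-1, 65)) = Rational(-2, 65) ≈ -0.030769)
Mul(m, Function('a')(15, 10)) = Mul(Rational(-2, 65), Mul(6, 10)) = Mul(Rational(-2, 65), 60) = Rational(-24, 13)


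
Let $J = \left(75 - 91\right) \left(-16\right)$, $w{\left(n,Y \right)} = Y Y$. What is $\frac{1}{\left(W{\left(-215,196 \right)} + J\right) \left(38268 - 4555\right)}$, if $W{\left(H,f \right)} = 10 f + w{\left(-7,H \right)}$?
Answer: $\frac{1}{1633091433} \approx 6.1234 \cdot 10^{-10}$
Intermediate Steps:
$w{\left(n,Y \right)} = Y^{2}$
$W{\left(H,f \right)} = H^{2} + 10 f$ ($W{\left(H,f \right)} = 10 f + H^{2} = H^{2} + 10 f$)
$J = 256$ ($J = \left(-16\right) \left(-16\right) = 256$)
$\frac{1}{\left(W{\left(-215,196 \right)} + J\right) \left(38268 - 4555\right)} = \frac{1}{\left(\left(\left(-215\right)^{2} + 10 \cdot 196\right) + 256\right) \left(38268 - 4555\right)} = \frac{1}{\left(\left(46225 + 1960\right) + 256\right) 33713} = \frac{1}{\left(48185 + 256\right) 33713} = \frac{1}{48441 \cdot 33713} = \frac{1}{1633091433}$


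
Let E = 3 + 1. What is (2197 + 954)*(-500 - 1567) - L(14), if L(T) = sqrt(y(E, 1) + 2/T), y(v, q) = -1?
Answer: -6513117 - I*sqrt(42)/7 ≈ -6.5131e+6 - 0.92582*I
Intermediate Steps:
E = 4
L(T) = sqrt(-1 + 2/T)
(2197 + 954)*(-500 - 1567) - L(14) = (2197 + 954)*(-500 - 1567) - sqrt((2 - 1*14)/14) = 3151*(-2067) - sqrt((2 - 14)/14) = -6513117 - sqrt((1/14)*(-12)) = -6513117 - sqrt(-6/7) = -6513117 - I*sqrt(42)/7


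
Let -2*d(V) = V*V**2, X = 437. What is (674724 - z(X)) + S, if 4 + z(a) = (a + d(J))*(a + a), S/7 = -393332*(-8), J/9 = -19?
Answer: -2162772825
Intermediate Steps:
J = -171 (J = 9*(-19) = -171)
S = 22026592 (S = 7*(-393332*(-8)) = 7*3146656 = 22026592)
d(V) = -V**3/2 (d(V) = -V*V**2/2 = -V**3/2)
z(a) = -4 + 2*a*(5000211/2 + a) (z(a) = -4 + (a - 1/2*(-171)**3)*(a + a) = -4 + (a - 1/2*(-5000211))*(2*a) = -4 + (a + 5000211/2)*(2*a) = -4 + (5000211/2 + a)*(2*a) = -4 + 2*a*(5000211/2 + a))
(674724 - z(X)) + S = (674724 - (-4 + 2*437**2 + 5000211*437)) + 22026592 = (674724 - (-4 + 2*190969 + 2185092207)) + 22026592 = (674724 - (-4 + 381938 + 2185092207)) + 22026592 = (674724 - 1*2185474141) + 22026592 = (674724 - 2185474141) + 22026592 = -2184799417 + 22026592 = -2162772825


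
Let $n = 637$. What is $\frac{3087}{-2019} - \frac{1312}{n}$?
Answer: $- \frac{1538449}{428701} \approx -3.5886$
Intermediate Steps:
$\frac{3087}{-2019} - \frac{1312}{n} = \frac{3087}{-2019} - \frac{1312}{637} = 3087 \left(- \frac{1}{2019}\right) - \frac{1312}{637} = - \frac{1029}{673} - \frac{1312}{637} = - \frac{1538449}{428701}$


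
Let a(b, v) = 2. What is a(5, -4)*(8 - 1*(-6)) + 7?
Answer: 35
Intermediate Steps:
a(5, -4)*(8 - 1*(-6)) + 7 = 2*(8 - 1*(-6)) + 7 = 2*(8 + 6) + 7 = 2*14 + 7 = 28 + 7 = 35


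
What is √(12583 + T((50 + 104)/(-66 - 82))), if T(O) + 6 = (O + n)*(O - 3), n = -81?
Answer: √70686881/74 ≈ 113.62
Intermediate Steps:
T(O) = -6 + (-81 + O)*(-3 + O) (T(O) = -6 + (O - 81)*(O - 3) = -6 + (-81 + O)*(-3 + O))
√(12583 + T((50 + 104)/(-66 - 82))) = √(12583 + (237 + ((50 + 104)/(-66 - 82))² - 84*(50 + 104)/(-66 - 82))) = √(12583 + (237 + (154/(-148))² - 12936/(-148))) = √(12583 + (237 + (154*(-1/148))² - 12936*(-1)/148)) = √(12583 + (237 + (-77/74)² - 84*(-77/74))) = √(12583 + (237 + 5929/5476 + 3234/37)) = √(12583 + 1782373/5476) = √(70686881/5476) = √70686881/74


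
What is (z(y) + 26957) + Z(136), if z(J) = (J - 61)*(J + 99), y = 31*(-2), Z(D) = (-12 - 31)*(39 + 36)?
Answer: 19181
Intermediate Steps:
Z(D) = -3225 (Z(D) = -43*75 = -3225)
y = -62
z(J) = (-61 + J)*(99 + J)
(z(y) + 26957) + Z(136) = ((-6039 + (-62)**2 + 38*(-62)) + 26957) - 3225 = ((-6039 + 3844 - 2356) + 26957) - 3225 = (-4551 + 26957) - 3225 = 22406 - 3225 = 19181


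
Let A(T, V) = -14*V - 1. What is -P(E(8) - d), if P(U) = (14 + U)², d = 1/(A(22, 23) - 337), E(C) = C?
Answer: -210859441/435600 ≈ -484.07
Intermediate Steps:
A(T, V) = -1 - 14*V
d = -1/660 (d = 1/((-1 - 14*23) - 337) = 1/((-1 - 322) - 337) = 1/(-323 - 337) = 1/(-660) = -1/660 ≈ -0.0015152)
-P(E(8) - d) = -(14 + (8 - 1*(-1/660)))² = -(14 + (8 + 1/660))² = -(14 + 5281/660)² = -(14521/660)² = -1*210859441/435600 = -210859441/435600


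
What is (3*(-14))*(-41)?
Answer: 1722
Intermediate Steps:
(3*(-14))*(-41) = -42*(-41) = 1722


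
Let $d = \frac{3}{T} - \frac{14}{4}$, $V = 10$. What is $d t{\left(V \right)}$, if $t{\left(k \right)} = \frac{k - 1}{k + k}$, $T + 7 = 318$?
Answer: $- \frac{19539}{12440} \approx -1.5707$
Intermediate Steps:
$T = 311$ ($T = -7 + 318 = 311$)
$t{\left(k \right)} = \frac{-1 + k}{2 k}$
$d = - \frac{2171}{622}$ ($d = \frac{3}{311} - \frac{14}{4} = 3 \cdot \frac{1}{311} - \frac{7}{2} = \frac{3}{311} - \frac{7}{2} = - \frac{2171}{622} \approx -3.4904$)
$d t{\left(V \right)} = - \frac{2171 \frac{-1 + 10}{2 \cdot 10}}{622} = - \frac{2171 \cdot \frac{1}{2} \cdot \frac{1}{10} \cdot 9}{622} = \left(- \frac{2171}{622}\right) \frac{9}{20} = - \frac{19539}{12440}$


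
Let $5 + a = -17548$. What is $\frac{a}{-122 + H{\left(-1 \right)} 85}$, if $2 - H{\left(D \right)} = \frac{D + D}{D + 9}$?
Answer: $- \frac{70212}{277} \approx -253.47$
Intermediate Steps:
$a = -17553$ ($a = -5 - 17548 = -17553$)
$H{\left(D \right)} = 2 - \frac{2 D}{9 + D}$ ($H{\left(D \right)} = 2 - \frac{D + D}{D + 9} = 2 - \frac{2 D}{9 + D}$)
$\frac{a}{-122 + H{\left(-1 \right)} 85} = - \frac{17553}{-122 + \frac{18}{9 - 1} \cdot 85} = - \frac{17553}{-122 + \frac{18}{8} \cdot 85} = - \frac{17553}{-122 + 18 \cdot \frac{1}{8} \cdot 85} = - \frac{17553}{-122 + \frac{9}{4} \cdot 85} = - \frac{17553}{-122 + \frac{765}{4}} = - \frac{17553}{\frac{277}{4}} = \left(-17553\right) \frac{4}{277} = - \frac{70212}{277}$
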